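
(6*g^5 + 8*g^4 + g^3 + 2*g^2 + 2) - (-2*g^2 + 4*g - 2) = 6*g^5 + 8*g^4 + g^3 + 4*g^2 - 4*g + 4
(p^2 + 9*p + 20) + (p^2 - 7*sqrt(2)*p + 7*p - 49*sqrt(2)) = 2*p^2 - 7*sqrt(2)*p + 16*p - 49*sqrt(2) + 20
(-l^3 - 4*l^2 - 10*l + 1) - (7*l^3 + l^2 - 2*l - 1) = -8*l^3 - 5*l^2 - 8*l + 2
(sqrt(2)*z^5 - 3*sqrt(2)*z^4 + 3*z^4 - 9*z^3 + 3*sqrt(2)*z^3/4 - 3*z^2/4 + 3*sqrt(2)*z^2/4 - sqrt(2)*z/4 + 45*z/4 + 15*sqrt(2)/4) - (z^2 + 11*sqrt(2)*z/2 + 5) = sqrt(2)*z^5 - 3*sqrt(2)*z^4 + 3*z^4 - 9*z^3 + 3*sqrt(2)*z^3/4 - 7*z^2/4 + 3*sqrt(2)*z^2/4 - 23*sqrt(2)*z/4 + 45*z/4 - 5 + 15*sqrt(2)/4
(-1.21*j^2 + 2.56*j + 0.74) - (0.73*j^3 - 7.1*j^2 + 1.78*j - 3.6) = -0.73*j^3 + 5.89*j^2 + 0.78*j + 4.34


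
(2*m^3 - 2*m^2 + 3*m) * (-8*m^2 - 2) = -16*m^5 + 16*m^4 - 28*m^3 + 4*m^2 - 6*m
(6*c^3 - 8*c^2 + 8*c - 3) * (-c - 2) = -6*c^4 - 4*c^3 + 8*c^2 - 13*c + 6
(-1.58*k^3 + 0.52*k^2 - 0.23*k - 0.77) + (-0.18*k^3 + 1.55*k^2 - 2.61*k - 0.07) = -1.76*k^3 + 2.07*k^2 - 2.84*k - 0.84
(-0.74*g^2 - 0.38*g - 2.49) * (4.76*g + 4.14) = -3.5224*g^3 - 4.8724*g^2 - 13.4256*g - 10.3086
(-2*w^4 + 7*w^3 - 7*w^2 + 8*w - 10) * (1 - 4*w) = 8*w^5 - 30*w^4 + 35*w^3 - 39*w^2 + 48*w - 10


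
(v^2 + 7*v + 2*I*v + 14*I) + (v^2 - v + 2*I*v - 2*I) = 2*v^2 + 6*v + 4*I*v + 12*I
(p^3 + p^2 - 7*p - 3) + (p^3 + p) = 2*p^3 + p^2 - 6*p - 3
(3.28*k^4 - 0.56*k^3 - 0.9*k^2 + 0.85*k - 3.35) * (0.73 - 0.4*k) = -1.312*k^5 + 2.6184*k^4 - 0.0488*k^3 - 0.997*k^2 + 1.9605*k - 2.4455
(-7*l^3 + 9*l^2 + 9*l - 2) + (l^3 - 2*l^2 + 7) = -6*l^3 + 7*l^2 + 9*l + 5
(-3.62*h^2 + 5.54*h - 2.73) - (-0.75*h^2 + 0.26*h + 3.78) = -2.87*h^2 + 5.28*h - 6.51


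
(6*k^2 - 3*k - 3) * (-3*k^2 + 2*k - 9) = -18*k^4 + 21*k^3 - 51*k^2 + 21*k + 27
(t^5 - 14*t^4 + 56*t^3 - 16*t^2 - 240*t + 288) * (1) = t^5 - 14*t^4 + 56*t^3 - 16*t^2 - 240*t + 288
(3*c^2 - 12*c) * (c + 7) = 3*c^3 + 9*c^2 - 84*c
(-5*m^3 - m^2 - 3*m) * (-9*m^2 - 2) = 45*m^5 + 9*m^4 + 37*m^3 + 2*m^2 + 6*m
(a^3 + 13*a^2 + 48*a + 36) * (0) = 0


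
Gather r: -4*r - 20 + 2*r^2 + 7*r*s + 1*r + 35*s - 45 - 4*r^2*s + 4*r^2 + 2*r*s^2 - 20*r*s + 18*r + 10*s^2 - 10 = r^2*(6 - 4*s) + r*(2*s^2 - 13*s + 15) + 10*s^2 + 35*s - 75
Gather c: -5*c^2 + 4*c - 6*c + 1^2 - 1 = -5*c^2 - 2*c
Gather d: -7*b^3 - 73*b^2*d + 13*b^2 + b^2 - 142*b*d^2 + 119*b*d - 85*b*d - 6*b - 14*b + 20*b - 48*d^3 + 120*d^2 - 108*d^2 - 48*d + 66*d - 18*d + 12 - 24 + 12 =-7*b^3 + 14*b^2 - 48*d^3 + d^2*(12 - 142*b) + d*(-73*b^2 + 34*b)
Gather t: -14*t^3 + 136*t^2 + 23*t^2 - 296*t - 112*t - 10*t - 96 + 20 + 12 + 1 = -14*t^3 + 159*t^2 - 418*t - 63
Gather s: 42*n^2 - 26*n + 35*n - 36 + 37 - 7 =42*n^2 + 9*n - 6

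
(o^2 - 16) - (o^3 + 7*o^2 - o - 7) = -o^3 - 6*o^2 + o - 9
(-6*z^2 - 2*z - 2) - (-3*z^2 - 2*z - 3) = 1 - 3*z^2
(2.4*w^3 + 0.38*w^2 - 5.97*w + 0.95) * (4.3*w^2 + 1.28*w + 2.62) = 10.32*w^5 + 4.706*w^4 - 18.8966*w^3 - 2.561*w^2 - 14.4254*w + 2.489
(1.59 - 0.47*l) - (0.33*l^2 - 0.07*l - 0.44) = -0.33*l^2 - 0.4*l + 2.03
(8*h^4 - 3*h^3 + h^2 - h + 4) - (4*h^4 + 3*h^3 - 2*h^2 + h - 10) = 4*h^4 - 6*h^3 + 3*h^2 - 2*h + 14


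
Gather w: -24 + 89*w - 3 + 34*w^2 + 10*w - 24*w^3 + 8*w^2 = -24*w^3 + 42*w^2 + 99*w - 27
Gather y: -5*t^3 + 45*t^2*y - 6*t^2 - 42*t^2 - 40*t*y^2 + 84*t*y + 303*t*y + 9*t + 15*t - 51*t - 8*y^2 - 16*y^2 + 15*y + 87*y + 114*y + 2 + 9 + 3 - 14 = -5*t^3 - 48*t^2 - 27*t + y^2*(-40*t - 24) + y*(45*t^2 + 387*t + 216)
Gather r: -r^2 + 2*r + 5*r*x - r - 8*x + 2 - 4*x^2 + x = -r^2 + r*(5*x + 1) - 4*x^2 - 7*x + 2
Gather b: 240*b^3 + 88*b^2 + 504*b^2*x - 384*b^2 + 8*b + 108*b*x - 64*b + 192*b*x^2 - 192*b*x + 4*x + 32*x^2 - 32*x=240*b^3 + b^2*(504*x - 296) + b*(192*x^2 - 84*x - 56) + 32*x^2 - 28*x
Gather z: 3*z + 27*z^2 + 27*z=27*z^2 + 30*z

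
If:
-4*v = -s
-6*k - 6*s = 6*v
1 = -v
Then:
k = 5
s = -4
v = -1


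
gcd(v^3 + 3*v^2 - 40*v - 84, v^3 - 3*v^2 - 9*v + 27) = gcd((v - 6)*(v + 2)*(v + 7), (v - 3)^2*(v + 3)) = 1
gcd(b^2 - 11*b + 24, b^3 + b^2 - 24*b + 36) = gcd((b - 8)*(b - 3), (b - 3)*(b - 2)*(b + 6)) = b - 3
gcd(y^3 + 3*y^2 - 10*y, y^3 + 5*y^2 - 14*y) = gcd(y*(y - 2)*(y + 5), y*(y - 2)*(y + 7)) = y^2 - 2*y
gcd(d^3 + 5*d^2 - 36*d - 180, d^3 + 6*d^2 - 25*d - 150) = d^2 + 11*d + 30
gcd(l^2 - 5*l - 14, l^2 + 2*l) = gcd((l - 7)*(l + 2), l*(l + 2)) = l + 2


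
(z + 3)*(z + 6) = z^2 + 9*z + 18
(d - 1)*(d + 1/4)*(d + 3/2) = d^3 + 3*d^2/4 - 11*d/8 - 3/8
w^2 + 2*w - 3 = (w - 1)*(w + 3)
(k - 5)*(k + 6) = k^2 + k - 30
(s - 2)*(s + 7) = s^2 + 5*s - 14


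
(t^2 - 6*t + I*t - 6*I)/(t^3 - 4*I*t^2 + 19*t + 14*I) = (t - 6)/(t^2 - 5*I*t + 14)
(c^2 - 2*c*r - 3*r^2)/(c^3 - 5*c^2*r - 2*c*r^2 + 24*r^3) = (-c - r)/(-c^2 + 2*c*r + 8*r^2)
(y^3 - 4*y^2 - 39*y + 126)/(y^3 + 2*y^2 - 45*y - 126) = (y - 3)/(y + 3)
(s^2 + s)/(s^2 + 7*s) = (s + 1)/(s + 7)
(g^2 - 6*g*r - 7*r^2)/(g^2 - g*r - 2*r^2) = (-g + 7*r)/(-g + 2*r)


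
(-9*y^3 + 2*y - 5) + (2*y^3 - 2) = -7*y^3 + 2*y - 7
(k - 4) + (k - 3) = 2*k - 7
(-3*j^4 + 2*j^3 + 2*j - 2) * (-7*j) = 21*j^5 - 14*j^4 - 14*j^2 + 14*j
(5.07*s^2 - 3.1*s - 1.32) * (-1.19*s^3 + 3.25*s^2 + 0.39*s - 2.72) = -6.0333*s^5 + 20.1665*s^4 - 6.5269*s^3 - 19.2894*s^2 + 7.9172*s + 3.5904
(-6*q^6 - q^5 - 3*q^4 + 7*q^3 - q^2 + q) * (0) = 0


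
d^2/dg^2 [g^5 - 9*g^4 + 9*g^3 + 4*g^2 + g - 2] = 20*g^3 - 108*g^2 + 54*g + 8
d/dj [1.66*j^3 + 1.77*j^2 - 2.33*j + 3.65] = 4.98*j^2 + 3.54*j - 2.33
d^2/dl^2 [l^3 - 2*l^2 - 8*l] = 6*l - 4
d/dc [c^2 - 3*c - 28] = 2*c - 3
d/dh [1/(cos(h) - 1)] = sin(h)/(cos(h) - 1)^2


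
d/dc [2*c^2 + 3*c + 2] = 4*c + 3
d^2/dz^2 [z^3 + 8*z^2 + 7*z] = 6*z + 16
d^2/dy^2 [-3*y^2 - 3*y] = -6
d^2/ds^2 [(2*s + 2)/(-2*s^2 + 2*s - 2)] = 2*(3*s*(s^2 - s + 1) - (s + 1)*(2*s - 1)^2)/(s^2 - s + 1)^3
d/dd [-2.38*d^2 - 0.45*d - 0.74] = -4.76*d - 0.45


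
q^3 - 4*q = q*(q - 2)*(q + 2)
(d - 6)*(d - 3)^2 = d^3 - 12*d^2 + 45*d - 54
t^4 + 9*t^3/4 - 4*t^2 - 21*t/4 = t*(t - 7/4)*(t + 1)*(t + 3)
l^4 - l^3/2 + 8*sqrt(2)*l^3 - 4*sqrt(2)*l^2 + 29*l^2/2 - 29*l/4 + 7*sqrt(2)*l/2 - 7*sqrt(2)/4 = (l - 1/2)*(l + sqrt(2)/2)^2*(l + 7*sqrt(2))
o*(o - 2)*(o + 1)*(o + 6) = o^4 + 5*o^3 - 8*o^2 - 12*o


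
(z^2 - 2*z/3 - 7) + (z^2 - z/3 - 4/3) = 2*z^2 - z - 25/3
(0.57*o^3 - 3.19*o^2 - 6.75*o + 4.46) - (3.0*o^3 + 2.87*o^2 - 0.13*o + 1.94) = -2.43*o^3 - 6.06*o^2 - 6.62*o + 2.52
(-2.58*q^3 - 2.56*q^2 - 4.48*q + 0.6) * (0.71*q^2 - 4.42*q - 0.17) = -1.8318*q^5 + 9.586*q^4 + 8.573*q^3 + 20.6628*q^2 - 1.8904*q - 0.102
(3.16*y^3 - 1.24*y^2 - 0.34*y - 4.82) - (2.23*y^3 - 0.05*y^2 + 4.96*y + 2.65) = 0.93*y^3 - 1.19*y^2 - 5.3*y - 7.47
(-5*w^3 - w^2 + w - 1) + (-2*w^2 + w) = -5*w^3 - 3*w^2 + 2*w - 1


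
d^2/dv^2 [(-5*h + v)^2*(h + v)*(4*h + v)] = -42*h^2 - 30*h*v + 12*v^2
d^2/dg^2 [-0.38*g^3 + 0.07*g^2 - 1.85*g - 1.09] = 0.14 - 2.28*g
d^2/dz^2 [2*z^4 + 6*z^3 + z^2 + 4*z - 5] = 24*z^2 + 36*z + 2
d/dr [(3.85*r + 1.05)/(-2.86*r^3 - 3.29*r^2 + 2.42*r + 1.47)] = (22.022*r^3 + 21.6755*r^2 + 6.909*r + 3.1185)/(8.1796*r^6 + 18.8188*r^5 - 3.0183*r^4 - 24.332*r^3 - 3.8162*r^2 + 7.1148*r + 2.1609)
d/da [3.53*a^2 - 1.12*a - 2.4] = 7.06*a - 1.12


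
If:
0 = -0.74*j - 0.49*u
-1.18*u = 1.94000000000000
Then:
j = 1.09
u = -1.64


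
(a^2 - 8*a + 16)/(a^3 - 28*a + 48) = (a - 4)/(a^2 + 4*a - 12)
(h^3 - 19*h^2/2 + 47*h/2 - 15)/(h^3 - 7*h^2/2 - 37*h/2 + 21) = (2*h - 5)/(2*h + 7)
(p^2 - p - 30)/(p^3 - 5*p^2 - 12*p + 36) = (p + 5)/(p^2 + p - 6)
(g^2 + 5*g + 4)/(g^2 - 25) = (g^2 + 5*g + 4)/(g^2 - 25)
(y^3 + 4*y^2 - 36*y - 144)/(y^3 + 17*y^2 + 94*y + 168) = (y - 6)/(y + 7)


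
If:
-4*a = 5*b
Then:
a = -5*b/4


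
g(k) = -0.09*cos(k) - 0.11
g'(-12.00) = 0.05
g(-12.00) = -0.19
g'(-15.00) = -0.06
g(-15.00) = -0.04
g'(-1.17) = -0.08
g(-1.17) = -0.15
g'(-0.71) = -0.06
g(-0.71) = -0.18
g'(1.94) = 0.08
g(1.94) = -0.08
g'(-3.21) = 0.01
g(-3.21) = -0.02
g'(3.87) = -0.06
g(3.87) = -0.04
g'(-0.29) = -0.03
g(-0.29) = -0.20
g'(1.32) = 0.09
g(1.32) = -0.13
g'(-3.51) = 0.03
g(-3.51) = -0.03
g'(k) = 0.09*sin(k)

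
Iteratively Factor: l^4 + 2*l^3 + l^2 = (l)*(l^3 + 2*l^2 + l) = l^2*(l^2 + 2*l + 1) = l^2*(l + 1)*(l + 1)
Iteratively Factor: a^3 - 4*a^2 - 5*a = (a + 1)*(a^2 - 5*a) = (a - 5)*(a + 1)*(a)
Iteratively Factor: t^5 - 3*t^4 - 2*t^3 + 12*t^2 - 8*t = (t - 2)*(t^4 - t^3 - 4*t^2 + 4*t) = t*(t - 2)*(t^3 - t^2 - 4*t + 4) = t*(t - 2)*(t - 1)*(t^2 - 4) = t*(t - 2)^2*(t - 1)*(t + 2)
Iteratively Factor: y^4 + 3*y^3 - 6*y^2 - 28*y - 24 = (y + 2)*(y^3 + y^2 - 8*y - 12) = (y + 2)^2*(y^2 - y - 6) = (y - 3)*(y + 2)^2*(y + 2)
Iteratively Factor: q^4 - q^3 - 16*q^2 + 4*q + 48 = (q - 4)*(q^3 + 3*q^2 - 4*q - 12) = (q - 4)*(q + 2)*(q^2 + q - 6) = (q - 4)*(q + 2)*(q + 3)*(q - 2)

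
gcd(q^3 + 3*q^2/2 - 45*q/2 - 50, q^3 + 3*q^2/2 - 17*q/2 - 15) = q + 5/2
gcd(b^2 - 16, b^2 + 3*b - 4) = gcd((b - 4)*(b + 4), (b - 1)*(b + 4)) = b + 4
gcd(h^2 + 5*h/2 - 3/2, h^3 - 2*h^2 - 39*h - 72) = h + 3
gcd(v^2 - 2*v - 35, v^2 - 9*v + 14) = v - 7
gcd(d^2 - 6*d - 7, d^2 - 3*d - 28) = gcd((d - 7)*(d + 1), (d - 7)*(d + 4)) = d - 7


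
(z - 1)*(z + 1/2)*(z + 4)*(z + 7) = z^4 + 21*z^3/2 + 22*z^2 - 39*z/2 - 14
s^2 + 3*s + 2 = (s + 1)*(s + 2)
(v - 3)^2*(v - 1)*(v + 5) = v^4 - 2*v^3 - 20*v^2 + 66*v - 45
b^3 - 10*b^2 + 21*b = b*(b - 7)*(b - 3)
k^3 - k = k*(k - 1)*(k + 1)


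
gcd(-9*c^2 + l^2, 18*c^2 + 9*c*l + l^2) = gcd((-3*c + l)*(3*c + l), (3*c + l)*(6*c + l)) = 3*c + l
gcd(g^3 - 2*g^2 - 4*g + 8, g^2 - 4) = g^2 - 4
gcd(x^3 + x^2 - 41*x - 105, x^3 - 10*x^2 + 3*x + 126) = x^2 - 4*x - 21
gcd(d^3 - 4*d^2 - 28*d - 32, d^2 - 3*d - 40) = d - 8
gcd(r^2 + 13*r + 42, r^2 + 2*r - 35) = r + 7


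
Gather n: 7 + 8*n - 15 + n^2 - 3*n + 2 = n^2 + 5*n - 6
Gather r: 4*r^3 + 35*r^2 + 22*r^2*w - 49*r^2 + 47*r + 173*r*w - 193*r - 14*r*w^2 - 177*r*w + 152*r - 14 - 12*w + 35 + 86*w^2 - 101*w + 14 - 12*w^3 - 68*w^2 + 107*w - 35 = 4*r^3 + r^2*(22*w - 14) + r*(-14*w^2 - 4*w + 6) - 12*w^3 + 18*w^2 - 6*w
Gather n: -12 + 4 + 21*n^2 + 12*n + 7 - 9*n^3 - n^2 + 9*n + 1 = -9*n^3 + 20*n^2 + 21*n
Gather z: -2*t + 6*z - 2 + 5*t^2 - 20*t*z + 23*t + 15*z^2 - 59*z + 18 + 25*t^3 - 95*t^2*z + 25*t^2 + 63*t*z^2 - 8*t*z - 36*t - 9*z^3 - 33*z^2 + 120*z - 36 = 25*t^3 + 30*t^2 - 15*t - 9*z^3 + z^2*(63*t - 18) + z*(-95*t^2 - 28*t + 67) - 20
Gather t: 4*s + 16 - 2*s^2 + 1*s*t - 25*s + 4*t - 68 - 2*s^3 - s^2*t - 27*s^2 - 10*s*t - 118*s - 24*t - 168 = -2*s^3 - 29*s^2 - 139*s + t*(-s^2 - 9*s - 20) - 220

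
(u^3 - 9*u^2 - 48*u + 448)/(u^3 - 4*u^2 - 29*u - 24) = (u^2 - u - 56)/(u^2 + 4*u + 3)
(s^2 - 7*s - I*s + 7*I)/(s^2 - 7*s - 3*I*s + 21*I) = (s - I)/(s - 3*I)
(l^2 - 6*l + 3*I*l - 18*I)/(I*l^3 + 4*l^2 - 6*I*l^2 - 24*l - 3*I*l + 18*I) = (-I*l + 3)/(l^2 - 4*I*l - 3)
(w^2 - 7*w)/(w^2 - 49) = w/(w + 7)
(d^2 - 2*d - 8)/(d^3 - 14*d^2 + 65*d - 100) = (d + 2)/(d^2 - 10*d + 25)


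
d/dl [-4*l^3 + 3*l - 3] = 3 - 12*l^2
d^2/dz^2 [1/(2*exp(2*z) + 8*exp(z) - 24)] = 2*(-(exp(z) + 1)*(exp(2*z) + 4*exp(z) - 12) + 2*(exp(z) + 2)^2*exp(z))*exp(z)/(exp(2*z) + 4*exp(z) - 12)^3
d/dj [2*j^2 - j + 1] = 4*j - 1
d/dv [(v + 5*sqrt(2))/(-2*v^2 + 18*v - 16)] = (-v^2 + 9*v + (v + 5*sqrt(2))*(2*v - 9) - 8)/(2*(v^2 - 9*v + 8)^2)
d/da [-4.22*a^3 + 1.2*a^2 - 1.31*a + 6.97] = -12.66*a^2 + 2.4*a - 1.31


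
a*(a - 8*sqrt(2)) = a^2 - 8*sqrt(2)*a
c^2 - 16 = (c - 4)*(c + 4)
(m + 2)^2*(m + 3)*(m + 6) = m^4 + 13*m^3 + 58*m^2 + 108*m + 72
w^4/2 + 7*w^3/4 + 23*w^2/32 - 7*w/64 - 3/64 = (w/2 + 1/4)*(w - 1/4)*(w + 1/4)*(w + 3)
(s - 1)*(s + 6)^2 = s^3 + 11*s^2 + 24*s - 36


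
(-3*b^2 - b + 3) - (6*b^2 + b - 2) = -9*b^2 - 2*b + 5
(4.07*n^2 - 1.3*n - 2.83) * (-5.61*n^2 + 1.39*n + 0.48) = -22.8327*n^4 + 12.9503*n^3 + 16.0229*n^2 - 4.5577*n - 1.3584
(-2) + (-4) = -6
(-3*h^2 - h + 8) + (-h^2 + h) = 8 - 4*h^2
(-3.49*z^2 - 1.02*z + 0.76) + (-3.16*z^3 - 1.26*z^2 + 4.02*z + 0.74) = -3.16*z^3 - 4.75*z^2 + 3.0*z + 1.5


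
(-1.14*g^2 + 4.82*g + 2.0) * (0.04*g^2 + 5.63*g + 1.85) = -0.0456*g^4 - 6.2254*g^3 + 25.1076*g^2 + 20.177*g + 3.7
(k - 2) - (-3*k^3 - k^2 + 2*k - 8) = 3*k^3 + k^2 - k + 6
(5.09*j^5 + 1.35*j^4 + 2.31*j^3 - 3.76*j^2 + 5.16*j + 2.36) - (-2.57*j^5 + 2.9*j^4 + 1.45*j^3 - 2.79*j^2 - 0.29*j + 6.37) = 7.66*j^5 - 1.55*j^4 + 0.86*j^3 - 0.97*j^2 + 5.45*j - 4.01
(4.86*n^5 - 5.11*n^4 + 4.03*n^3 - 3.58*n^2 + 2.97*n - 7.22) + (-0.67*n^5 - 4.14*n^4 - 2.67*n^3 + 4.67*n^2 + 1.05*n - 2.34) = 4.19*n^5 - 9.25*n^4 + 1.36*n^3 + 1.09*n^2 + 4.02*n - 9.56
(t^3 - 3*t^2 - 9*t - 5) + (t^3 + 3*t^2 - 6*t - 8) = 2*t^3 - 15*t - 13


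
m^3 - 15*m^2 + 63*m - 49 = (m - 7)^2*(m - 1)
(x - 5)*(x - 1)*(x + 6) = x^3 - 31*x + 30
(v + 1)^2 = v^2 + 2*v + 1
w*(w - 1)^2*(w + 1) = w^4 - w^3 - w^2 + w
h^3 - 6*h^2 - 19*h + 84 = (h - 7)*(h - 3)*(h + 4)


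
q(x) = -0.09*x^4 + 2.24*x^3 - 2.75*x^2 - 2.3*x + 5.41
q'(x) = -0.36*x^3 + 6.72*x^2 - 5.5*x - 2.3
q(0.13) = 5.07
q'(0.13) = -2.90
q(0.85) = 2.80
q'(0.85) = -2.34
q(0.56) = 3.64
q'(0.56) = -3.34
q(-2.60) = -50.68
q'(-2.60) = 63.75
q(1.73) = 3.99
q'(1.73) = 6.43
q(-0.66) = 5.07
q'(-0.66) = 4.36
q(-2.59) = -50.05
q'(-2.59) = 63.28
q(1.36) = 2.52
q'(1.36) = 1.74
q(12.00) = 1586.29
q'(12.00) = 277.30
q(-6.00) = -680.27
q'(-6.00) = 350.38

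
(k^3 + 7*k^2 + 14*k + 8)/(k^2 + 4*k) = k + 3 + 2/k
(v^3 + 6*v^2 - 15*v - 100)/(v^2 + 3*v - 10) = (v^2 + v - 20)/(v - 2)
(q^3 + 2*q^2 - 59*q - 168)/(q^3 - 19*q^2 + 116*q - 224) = (q^2 + 10*q + 21)/(q^2 - 11*q + 28)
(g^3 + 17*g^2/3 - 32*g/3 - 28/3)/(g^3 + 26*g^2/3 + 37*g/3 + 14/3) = (g - 2)/(g + 1)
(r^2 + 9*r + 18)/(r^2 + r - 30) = (r + 3)/(r - 5)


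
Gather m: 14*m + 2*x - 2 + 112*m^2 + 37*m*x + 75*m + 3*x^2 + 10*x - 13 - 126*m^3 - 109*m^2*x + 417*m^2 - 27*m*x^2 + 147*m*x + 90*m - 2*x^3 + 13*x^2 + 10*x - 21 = -126*m^3 + m^2*(529 - 109*x) + m*(-27*x^2 + 184*x + 179) - 2*x^3 + 16*x^2 + 22*x - 36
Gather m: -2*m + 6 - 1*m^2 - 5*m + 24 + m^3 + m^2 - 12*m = m^3 - 19*m + 30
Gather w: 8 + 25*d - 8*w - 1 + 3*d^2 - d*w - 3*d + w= 3*d^2 + 22*d + w*(-d - 7) + 7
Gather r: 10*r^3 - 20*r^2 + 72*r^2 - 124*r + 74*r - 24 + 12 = 10*r^3 + 52*r^2 - 50*r - 12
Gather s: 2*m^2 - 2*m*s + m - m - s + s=2*m^2 - 2*m*s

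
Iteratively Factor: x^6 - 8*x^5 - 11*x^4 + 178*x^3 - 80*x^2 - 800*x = (x + 2)*(x^5 - 10*x^4 + 9*x^3 + 160*x^2 - 400*x) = (x - 5)*(x + 2)*(x^4 - 5*x^3 - 16*x^2 + 80*x) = (x - 5)*(x + 2)*(x + 4)*(x^3 - 9*x^2 + 20*x) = (x - 5)^2*(x + 2)*(x + 4)*(x^2 - 4*x) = (x - 5)^2*(x - 4)*(x + 2)*(x + 4)*(x)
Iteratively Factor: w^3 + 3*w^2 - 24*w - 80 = (w - 5)*(w^2 + 8*w + 16) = (w - 5)*(w + 4)*(w + 4)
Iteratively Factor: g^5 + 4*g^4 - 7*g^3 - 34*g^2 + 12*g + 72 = (g + 2)*(g^4 + 2*g^3 - 11*g^2 - 12*g + 36) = (g - 2)*(g + 2)*(g^3 + 4*g^2 - 3*g - 18) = (g - 2)*(g + 2)*(g + 3)*(g^2 + g - 6) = (g - 2)^2*(g + 2)*(g + 3)*(g + 3)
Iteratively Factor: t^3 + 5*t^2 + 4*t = (t)*(t^2 + 5*t + 4) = t*(t + 1)*(t + 4)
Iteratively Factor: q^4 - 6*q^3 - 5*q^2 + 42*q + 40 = (q - 5)*(q^3 - q^2 - 10*q - 8) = (q - 5)*(q - 4)*(q^2 + 3*q + 2) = (q - 5)*(q - 4)*(q + 1)*(q + 2)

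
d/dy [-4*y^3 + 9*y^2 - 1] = 6*y*(3 - 2*y)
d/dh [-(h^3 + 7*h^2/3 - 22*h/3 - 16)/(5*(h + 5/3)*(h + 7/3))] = 3*(-27*h^4 - 216*h^3 - 765*h^2 - 1354*h - 958)/(5*(81*h^4 + 648*h^3 + 1926*h^2 + 2520*h + 1225))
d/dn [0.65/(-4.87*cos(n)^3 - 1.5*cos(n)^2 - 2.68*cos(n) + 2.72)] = (9.4965*sin(n)^2 - 1.95*cos(n) - 11.2385)*sin(n)/(4.87*cos(n)^3 + 1.5*cos(n)^2 + 2.68*cos(n) - 2.72)^2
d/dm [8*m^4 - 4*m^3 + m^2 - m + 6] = 32*m^3 - 12*m^2 + 2*m - 1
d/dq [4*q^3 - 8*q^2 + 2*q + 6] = 12*q^2 - 16*q + 2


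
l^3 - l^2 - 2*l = l*(l - 2)*(l + 1)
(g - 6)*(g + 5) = g^2 - g - 30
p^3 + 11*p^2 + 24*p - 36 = (p - 1)*(p + 6)^2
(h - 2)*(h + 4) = h^2 + 2*h - 8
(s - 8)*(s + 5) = s^2 - 3*s - 40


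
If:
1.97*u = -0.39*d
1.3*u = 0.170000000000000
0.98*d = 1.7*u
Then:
No Solution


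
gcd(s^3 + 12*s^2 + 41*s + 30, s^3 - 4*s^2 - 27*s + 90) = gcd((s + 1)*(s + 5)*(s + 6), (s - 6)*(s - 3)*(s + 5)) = s + 5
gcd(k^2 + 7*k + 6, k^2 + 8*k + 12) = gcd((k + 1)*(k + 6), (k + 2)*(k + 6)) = k + 6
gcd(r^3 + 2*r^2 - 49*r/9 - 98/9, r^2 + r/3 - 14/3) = r + 7/3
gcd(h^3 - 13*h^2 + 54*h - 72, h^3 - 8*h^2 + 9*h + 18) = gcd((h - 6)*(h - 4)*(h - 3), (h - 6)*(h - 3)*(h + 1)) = h^2 - 9*h + 18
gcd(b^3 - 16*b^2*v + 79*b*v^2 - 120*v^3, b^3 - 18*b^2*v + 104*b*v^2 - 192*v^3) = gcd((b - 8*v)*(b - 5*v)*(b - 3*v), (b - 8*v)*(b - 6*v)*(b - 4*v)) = -b + 8*v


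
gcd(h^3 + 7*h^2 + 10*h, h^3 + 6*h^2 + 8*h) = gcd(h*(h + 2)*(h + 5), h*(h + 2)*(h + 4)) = h^2 + 2*h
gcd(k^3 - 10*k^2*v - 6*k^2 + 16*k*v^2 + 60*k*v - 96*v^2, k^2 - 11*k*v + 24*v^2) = -k + 8*v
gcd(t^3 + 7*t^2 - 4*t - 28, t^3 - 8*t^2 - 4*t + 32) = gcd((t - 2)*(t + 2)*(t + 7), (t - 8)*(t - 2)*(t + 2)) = t^2 - 4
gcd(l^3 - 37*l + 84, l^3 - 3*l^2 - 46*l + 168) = l^2 + 3*l - 28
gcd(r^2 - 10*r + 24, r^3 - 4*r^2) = r - 4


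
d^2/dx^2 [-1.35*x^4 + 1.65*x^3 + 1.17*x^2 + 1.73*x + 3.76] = -16.2*x^2 + 9.9*x + 2.34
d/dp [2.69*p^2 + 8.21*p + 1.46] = 5.38*p + 8.21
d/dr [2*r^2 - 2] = 4*r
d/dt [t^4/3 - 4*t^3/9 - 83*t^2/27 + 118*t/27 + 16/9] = 4*t^3/3 - 4*t^2/3 - 166*t/27 + 118/27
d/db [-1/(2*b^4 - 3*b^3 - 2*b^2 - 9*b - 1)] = (8*b^3 - 9*b^2 - 4*b - 9)/(-2*b^4 + 3*b^3 + 2*b^2 + 9*b + 1)^2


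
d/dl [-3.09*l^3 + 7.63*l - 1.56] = 7.63 - 9.27*l^2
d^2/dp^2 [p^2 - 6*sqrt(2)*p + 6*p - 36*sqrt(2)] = 2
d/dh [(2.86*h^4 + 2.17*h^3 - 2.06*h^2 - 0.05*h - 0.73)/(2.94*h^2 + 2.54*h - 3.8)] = (16.8168*h^5 + 28.173*h^4 - 32.4484*h^3 - 29.8234*h^2 + 19.9484*h + 2.0442)/(8.6436*h^4 + 14.9352*h^3 - 15.8924*h^2 - 19.304*h + 14.44)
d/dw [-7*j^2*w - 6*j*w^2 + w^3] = -7*j^2 - 12*j*w + 3*w^2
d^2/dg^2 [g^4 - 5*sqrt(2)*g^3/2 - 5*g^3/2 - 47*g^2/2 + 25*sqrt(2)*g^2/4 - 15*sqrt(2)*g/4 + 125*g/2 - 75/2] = 12*g^2 - 15*sqrt(2)*g - 15*g - 47 + 25*sqrt(2)/2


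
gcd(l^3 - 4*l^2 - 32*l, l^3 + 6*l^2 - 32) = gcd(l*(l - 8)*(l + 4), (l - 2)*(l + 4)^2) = l + 4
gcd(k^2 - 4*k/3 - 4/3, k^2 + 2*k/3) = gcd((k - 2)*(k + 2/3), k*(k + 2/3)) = k + 2/3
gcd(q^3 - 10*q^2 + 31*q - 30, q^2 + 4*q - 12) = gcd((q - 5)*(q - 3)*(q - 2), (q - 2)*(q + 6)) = q - 2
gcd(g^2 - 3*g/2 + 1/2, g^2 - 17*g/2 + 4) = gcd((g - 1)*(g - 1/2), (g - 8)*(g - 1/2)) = g - 1/2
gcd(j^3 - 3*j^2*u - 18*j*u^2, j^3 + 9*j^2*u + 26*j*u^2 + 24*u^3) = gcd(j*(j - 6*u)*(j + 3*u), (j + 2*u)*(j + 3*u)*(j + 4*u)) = j + 3*u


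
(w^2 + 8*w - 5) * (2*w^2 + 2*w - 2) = 2*w^4 + 18*w^3 + 4*w^2 - 26*w + 10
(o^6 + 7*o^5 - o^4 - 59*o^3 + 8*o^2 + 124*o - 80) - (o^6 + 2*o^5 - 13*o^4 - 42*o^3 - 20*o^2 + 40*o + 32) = 5*o^5 + 12*o^4 - 17*o^3 + 28*o^2 + 84*o - 112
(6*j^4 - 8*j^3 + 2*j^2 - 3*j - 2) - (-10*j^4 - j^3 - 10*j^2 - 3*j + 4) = 16*j^4 - 7*j^3 + 12*j^2 - 6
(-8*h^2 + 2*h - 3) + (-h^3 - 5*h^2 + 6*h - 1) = -h^3 - 13*h^2 + 8*h - 4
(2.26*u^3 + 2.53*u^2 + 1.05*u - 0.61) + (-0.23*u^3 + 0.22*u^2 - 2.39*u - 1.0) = 2.03*u^3 + 2.75*u^2 - 1.34*u - 1.61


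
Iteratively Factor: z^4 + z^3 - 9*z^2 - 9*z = (z - 3)*(z^3 + 4*z^2 + 3*z) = (z - 3)*(z + 1)*(z^2 + 3*z) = (z - 3)*(z + 1)*(z + 3)*(z)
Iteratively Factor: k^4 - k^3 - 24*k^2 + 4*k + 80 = (k + 4)*(k^3 - 5*k^2 - 4*k + 20) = (k - 2)*(k + 4)*(k^2 - 3*k - 10) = (k - 2)*(k + 2)*(k + 4)*(k - 5)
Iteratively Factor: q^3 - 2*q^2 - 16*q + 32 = (q - 2)*(q^2 - 16) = (q - 2)*(q + 4)*(q - 4)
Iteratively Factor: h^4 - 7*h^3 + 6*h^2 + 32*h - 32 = (h + 2)*(h^3 - 9*h^2 + 24*h - 16) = (h - 4)*(h + 2)*(h^2 - 5*h + 4) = (h - 4)^2*(h + 2)*(h - 1)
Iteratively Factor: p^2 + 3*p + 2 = (p + 2)*(p + 1)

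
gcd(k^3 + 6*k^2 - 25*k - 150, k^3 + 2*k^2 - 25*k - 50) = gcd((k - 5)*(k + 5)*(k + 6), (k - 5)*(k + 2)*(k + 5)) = k^2 - 25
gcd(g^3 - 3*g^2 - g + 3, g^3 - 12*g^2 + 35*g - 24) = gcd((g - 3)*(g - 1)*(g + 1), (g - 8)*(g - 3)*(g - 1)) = g^2 - 4*g + 3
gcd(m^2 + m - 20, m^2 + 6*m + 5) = m + 5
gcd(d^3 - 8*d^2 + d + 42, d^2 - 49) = d - 7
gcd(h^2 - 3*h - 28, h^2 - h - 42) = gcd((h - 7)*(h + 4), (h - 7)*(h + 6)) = h - 7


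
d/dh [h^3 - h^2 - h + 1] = 3*h^2 - 2*h - 1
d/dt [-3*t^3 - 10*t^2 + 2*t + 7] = -9*t^2 - 20*t + 2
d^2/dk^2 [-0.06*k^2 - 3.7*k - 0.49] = -0.120000000000000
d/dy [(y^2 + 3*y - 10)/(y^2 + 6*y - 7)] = 3*(y^2 + 2*y + 13)/(y^4 + 12*y^3 + 22*y^2 - 84*y + 49)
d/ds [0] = 0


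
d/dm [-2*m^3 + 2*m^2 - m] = -6*m^2 + 4*m - 1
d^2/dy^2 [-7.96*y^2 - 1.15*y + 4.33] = -15.9200000000000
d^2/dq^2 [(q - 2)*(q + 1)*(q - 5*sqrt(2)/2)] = 6*q - 5*sqrt(2) - 2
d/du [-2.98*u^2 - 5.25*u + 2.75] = -5.96*u - 5.25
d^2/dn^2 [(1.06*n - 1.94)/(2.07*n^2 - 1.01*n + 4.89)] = ((10.1728 - 13.1652*n)*(2.07*n^2 - 1.01*n + 4.89) + (1.06*n - 1.94)*(4.14*n - 1.01)*(8.28*n - 2.02))/(2.07*n^2 - 1.01*n + 4.89)^3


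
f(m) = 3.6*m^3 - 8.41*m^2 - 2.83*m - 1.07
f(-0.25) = -0.94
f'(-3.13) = 155.62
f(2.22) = -9.41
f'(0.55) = -8.81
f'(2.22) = 13.06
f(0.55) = -4.57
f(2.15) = -10.25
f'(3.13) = 50.33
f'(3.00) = 43.91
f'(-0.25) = 2.05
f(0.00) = -1.07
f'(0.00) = -2.83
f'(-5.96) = 481.05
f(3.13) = 18.07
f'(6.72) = 371.85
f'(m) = 10.8*m^2 - 16.82*m - 2.83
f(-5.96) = -1045.09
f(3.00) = 11.95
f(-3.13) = -185.00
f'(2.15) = 10.93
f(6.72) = 692.60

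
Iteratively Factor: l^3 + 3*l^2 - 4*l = (l - 1)*(l^2 + 4*l) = (l - 1)*(l + 4)*(l)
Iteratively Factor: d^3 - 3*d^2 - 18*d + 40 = (d - 2)*(d^2 - d - 20) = (d - 5)*(d - 2)*(d + 4)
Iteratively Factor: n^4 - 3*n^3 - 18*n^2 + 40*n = (n)*(n^3 - 3*n^2 - 18*n + 40) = n*(n + 4)*(n^2 - 7*n + 10) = n*(n - 2)*(n + 4)*(n - 5)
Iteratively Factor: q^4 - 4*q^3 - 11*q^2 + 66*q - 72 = (q + 4)*(q^3 - 8*q^2 + 21*q - 18) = (q - 3)*(q + 4)*(q^2 - 5*q + 6) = (q - 3)^2*(q + 4)*(q - 2)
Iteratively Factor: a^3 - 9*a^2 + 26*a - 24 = (a - 2)*(a^2 - 7*a + 12) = (a - 3)*(a - 2)*(a - 4)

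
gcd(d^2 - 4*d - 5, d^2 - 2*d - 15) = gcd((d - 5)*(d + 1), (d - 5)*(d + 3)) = d - 5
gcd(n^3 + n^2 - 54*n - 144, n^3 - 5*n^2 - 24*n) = n^2 - 5*n - 24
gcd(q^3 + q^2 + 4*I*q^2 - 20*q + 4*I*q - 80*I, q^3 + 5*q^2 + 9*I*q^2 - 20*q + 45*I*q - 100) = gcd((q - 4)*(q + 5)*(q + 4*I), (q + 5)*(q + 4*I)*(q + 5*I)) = q^2 + q*(5 + 4*I) + 20*I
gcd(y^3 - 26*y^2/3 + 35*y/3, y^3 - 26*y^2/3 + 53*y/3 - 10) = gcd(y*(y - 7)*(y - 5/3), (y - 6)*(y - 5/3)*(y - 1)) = y - 5/3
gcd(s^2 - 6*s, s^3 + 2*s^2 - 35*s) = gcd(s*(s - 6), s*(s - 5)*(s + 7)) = s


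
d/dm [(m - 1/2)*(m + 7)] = 2*m + 13/2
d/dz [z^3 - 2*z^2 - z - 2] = 3*z^2 - 4*z - 1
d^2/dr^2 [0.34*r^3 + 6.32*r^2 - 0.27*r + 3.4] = 2.04*r + 12.64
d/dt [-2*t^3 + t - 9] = 1 - 6*t^2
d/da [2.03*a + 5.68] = 2.03000000000000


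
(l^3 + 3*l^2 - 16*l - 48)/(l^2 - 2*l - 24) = (l^2 - l - 12)/(l - 6)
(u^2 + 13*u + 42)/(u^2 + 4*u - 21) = (u + 6)/(u - 3)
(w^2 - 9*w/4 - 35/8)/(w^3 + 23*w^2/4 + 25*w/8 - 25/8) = (2*w - 7)/(2*w^2 + 9*w - 5)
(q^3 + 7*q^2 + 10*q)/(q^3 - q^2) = (q^2 + 7*q + 10)/(q*(q - 1))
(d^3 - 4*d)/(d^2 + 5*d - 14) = d*(d + 2)/(d + 7)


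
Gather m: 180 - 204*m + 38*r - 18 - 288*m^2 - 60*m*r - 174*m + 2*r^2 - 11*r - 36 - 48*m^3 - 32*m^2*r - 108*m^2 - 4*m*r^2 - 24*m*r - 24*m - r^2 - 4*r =-48*m^3 + m^2*(-32*r - 396) + m*(-4*r^2 - 84*r - 402) + r^2 + 23*r + 126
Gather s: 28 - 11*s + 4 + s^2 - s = s^2 - 12*s + 32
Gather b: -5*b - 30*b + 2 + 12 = 14 - 35*b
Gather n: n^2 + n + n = n^2 + 2*n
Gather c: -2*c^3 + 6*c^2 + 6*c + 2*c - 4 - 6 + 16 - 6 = -2*c^3 + 6*c^2 + 8*c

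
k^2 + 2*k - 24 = (k - 4)*(k + 6)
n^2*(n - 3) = n^3 - 3*n^2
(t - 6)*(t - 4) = t^2 - 10*t + 24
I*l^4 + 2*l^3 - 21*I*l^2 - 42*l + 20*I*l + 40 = (l - 4)*(l + 5)*(l - 2*I)*(I*l - I)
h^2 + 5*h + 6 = (h + 2)*(h + 3)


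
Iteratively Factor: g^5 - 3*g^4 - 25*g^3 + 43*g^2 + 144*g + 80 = (g + 4)*(g^4 - 7*g^3 + 3*g^2 + 31*g + 20) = (g + 1)*(g + 4)*(g^3 - 8*g^2 + 11*g + 20) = (g - 4)*(g + 1)*(g + 4)*(g^2 - 4*g - 5) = (g - 4)*(g + 1)^2*(g + 4)*(g - 5)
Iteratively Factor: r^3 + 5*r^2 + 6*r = (r)*(r^2 + 5*r + 6) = r*(r + 3)*(r + 2)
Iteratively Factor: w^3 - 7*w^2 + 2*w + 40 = (w - 5)*(w^2 - 2*w - 8) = (w - 5)*(w - 4)*(w + 2)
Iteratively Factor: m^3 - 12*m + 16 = (m - 2)*(m^2 + 2*m - 8) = (m - 2)*(m + 4)*(m - 2)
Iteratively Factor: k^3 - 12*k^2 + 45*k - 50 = (k - 2)*(k^2 - 10*k + 25) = (k - 5)*(k - 2)*(k - 5)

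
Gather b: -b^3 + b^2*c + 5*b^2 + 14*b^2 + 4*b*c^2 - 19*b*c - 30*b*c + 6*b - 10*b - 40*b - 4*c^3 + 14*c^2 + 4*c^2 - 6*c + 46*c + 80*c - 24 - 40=-b^3 + b^2*(c + 19) + b*(4*c^2 - 49*c - 44) - 4*c^3 + 18*c^2 + 120*c - 64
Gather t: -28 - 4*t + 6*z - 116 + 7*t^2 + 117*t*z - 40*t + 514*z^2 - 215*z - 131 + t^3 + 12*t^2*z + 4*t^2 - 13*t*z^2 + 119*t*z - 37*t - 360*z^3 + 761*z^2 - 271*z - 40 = t^3 + t^2*(12*z + 11) + t*(-13*z^2 + 236*z - 81) - 360*z^3 + 1275*z^2 - 480*z - 315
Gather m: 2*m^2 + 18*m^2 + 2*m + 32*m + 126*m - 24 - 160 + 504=20*m^2 + 160*m + 320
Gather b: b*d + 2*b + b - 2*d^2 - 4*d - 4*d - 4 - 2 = b*(d + 3) - 2*d^2 - 8*d - 6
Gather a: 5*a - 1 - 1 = 5*a - 2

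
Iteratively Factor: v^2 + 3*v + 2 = (v + 2)*(v + 1)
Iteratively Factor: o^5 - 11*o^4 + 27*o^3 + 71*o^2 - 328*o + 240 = (o - 1)*(o^4 - 10*o^3 + 17*o^2 + 88*o - 240) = (o - 4)*(o - 1)*(o^3 - 6*o^2 - 7*o + 60) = (o - 5)*(o - 4)*(o - 1)*(o^2 - o - 12) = (o - 5)*(o - 4)*(o - 1)*(o + 3)*(o - 4)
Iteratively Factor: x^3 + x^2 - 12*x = (x + 4)*(x^2 - 3*x) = x*(x + 4)*(x - 3)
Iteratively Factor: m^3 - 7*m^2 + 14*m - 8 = (m - 1)*(m^2 - 6*m + 8) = (m - 2)*(m - 1)*(m - 4)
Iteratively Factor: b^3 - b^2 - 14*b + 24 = (b - 2)*(b^2 + b - 12) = (b - 2)*(b + 4)*(b - 3)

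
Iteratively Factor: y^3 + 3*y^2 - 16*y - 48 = (y - 4)*(y^2 + 7*y + 12) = (y - 4)*(y + 4)*(y + 3)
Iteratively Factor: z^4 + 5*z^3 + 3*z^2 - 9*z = (z - 1)*(z^3 + 6*z^2 + 9*z) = z*(z - 1)*(z^2 + 6*z + 9) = z*(z - 1)*(z + 3)*(z + 3)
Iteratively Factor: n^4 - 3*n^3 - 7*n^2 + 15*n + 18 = (n - 3)*(n^3 - 7*n - 6) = (n - 3)*(n + 1)*(n^2 - n - 6) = (n - 3)^2*(n + 1)*(n + 2)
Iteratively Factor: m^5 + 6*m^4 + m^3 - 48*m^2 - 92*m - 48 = (m + 2)*(m^4 + 4*m^3 - 7*m^2 - 34*m - 24) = (m + 1)*(m + 2)*(m^3 + 3*m^2 - 10*m - 24) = (m + 1)*(m + 2)^2*(m^2 + m - 12) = (m - 3)*(m + 1)*(m + 2)^2*(m + 4)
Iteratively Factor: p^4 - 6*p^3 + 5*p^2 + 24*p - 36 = (p - 3)*(p^3 - 3*p^2 - 4*p + 12) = (p - 3)*(p - 2)*(p^2 - p - 6) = (p - 3)^2*(p - 2)*(p + 2)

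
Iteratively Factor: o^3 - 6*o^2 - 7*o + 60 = (o - 4)*(o^2 - 2*o - 15) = (o - 5)*(o - 4)*(o + 3)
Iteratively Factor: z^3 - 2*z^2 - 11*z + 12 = (z - 1)*(z^2 - z - 12) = (z - 1)*(z + 3)*(z - 4)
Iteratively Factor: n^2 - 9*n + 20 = (n - 4)*(n - 5)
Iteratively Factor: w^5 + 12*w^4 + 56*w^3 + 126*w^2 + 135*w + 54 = (w + 2)*(w^4 + 10*w^3 + 36*w^2 + 54*w + 27) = (w + 2)*(w + 3)*(w^3 + 7*w^2 + 15*w + 9) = (w + 1)*(w + 2)*(w + 3)*(w^2 + 6*w + 9) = (w + 1)*(w + 2)*(w + 3)^2*(w + 3)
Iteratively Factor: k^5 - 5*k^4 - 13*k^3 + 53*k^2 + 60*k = (k)*(k^4 - 5*k^3 - 13*k^2 + 53*k + 60) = k*(k + 3)*(k^3 - 8*k^2 + 11*k + 20) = k*(k - 5)*(k + 3)*(k^2 - 3*k - 4) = k*(k - 5)*(k - 4)*(k + 3)*(k + 1)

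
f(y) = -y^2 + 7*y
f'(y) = 7 - 2*y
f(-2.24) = -20.70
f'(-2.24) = 11.48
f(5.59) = 7.88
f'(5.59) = -4.18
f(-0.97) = -7.73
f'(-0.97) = 8.94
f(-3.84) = -41.63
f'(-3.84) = 14.68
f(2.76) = 11.70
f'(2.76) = 1.48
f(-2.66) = -25.70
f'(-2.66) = 12.32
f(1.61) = 8.68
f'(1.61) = 3.78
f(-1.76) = -15.42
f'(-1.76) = 10.52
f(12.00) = -60.00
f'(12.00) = -17.00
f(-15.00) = -330.00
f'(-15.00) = 37.00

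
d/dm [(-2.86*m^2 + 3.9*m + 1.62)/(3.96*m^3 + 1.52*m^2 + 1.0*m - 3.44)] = (11.3256*m^4 - 30.888*m^3 - 28.0336*m^2 + 14.752*m - 15.036)/(15.6816*m^6 + 12.0384*m^5 + 10.2304*m^4 - 24.2048*m^3 - 9.4576*m^2 - 6.88*m + 11.8336)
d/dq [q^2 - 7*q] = 2*q - 7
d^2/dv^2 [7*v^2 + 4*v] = 14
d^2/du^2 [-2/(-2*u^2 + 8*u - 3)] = 8*(-2*u^2 + 8*u + 8*(u - 2)^2 - 3)/(2*u^2 - 8*u + 3)^3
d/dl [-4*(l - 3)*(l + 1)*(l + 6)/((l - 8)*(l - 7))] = 4*(-l^4 + 30*l^3 - 123*l^2 - 484*l + 1110)/(l^4 - 30*l^3 + 337*l^2 - 1680*l + 3136)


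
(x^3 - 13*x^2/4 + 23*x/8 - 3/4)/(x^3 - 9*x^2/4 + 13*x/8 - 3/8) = (x - 2)/(x - 1)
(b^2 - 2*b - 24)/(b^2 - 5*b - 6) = (b + 4)/(b + 1)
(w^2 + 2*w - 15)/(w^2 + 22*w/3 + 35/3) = 3*(w - 3)/(3*w + 7)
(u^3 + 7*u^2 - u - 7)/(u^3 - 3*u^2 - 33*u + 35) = (u^2 + 8*u + 7)/(u^2 - 2*u - 35)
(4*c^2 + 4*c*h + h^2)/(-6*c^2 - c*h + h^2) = (-2*c - h)/(3*c - h)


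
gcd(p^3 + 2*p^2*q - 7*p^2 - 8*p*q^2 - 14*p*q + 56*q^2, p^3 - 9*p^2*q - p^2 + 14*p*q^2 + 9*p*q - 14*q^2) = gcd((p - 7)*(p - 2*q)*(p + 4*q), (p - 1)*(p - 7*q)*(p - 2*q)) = p - 2*q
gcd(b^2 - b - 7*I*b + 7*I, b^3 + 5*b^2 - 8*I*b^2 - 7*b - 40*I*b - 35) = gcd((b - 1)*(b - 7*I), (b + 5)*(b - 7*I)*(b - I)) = b - 7*I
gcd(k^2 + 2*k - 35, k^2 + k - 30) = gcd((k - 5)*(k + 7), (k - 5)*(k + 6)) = k - 5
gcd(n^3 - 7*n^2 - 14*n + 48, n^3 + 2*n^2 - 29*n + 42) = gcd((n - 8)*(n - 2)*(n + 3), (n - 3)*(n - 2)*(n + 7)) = n - 2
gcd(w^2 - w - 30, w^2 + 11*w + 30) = w + 5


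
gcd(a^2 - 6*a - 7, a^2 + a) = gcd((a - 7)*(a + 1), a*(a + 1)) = a + 1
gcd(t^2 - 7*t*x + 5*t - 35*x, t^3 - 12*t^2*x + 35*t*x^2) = -t + 7*x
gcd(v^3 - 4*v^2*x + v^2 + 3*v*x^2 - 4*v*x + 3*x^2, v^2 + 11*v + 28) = 1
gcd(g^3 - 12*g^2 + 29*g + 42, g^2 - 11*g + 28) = g - 7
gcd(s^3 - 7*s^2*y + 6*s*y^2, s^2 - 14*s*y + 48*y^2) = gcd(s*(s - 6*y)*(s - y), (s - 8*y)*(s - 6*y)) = -s + 6*y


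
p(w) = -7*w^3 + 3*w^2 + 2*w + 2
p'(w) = -21*w^2 + 6*w + 2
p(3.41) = -233.86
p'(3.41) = -221.73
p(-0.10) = 1.84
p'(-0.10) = 1.19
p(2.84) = -128.47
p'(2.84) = -150.34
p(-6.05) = 1649.82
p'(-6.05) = -802.95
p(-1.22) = 16.74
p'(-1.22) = -36.58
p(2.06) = -42.34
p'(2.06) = -74.76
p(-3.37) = 297.24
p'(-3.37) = -256.71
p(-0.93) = 8.37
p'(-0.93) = -21.74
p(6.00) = -1390.00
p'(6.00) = -718.00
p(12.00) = -11638.00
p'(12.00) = -2950.00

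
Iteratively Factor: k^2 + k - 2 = (k + 2)*(k - 1)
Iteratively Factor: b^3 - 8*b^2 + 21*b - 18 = (b - 3)*(b^2 - 5*b + 6) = (b - 3)*(b - 2)*(b - 3)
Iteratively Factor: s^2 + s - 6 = (s + 3)*(s - 2)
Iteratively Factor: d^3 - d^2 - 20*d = (d)*(d^2 - d - 20) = d*(d + 4)*(d - 5)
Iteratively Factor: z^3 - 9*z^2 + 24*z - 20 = (z - 2)*(z^2 - 7*z + 10) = (z - 5)*(z - 2)*(z - 2)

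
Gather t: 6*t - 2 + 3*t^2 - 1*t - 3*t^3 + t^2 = -3*t^3 + 4*t^2 + 5*t - 2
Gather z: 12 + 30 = 42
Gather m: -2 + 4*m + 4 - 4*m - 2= 0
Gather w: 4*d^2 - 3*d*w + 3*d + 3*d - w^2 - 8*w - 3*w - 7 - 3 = 4*d^2 + 6*d - w^2 + w*(-3*d - 11) - 10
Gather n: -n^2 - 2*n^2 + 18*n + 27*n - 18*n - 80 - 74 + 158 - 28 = -3*n^2 + 27*n - 24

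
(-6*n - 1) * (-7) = 42*n + 7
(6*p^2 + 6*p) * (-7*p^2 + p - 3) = -42*p^4 - 36*p^3 - 12*p^2 - 18*p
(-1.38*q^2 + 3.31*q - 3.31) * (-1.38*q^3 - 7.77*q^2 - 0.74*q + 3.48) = 1.9044*q^5 + 6.1548*q^4 - 20.1297*q^3 + 18.4669*q^2 + 13.9682*q - 11.5188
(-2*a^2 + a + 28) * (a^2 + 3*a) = -2*a^4 - 5*a^3 + 31*a^2 + 84*a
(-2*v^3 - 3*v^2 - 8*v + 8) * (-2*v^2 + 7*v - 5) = 4*v^5 - 8*v^4 + 5*v^3 - 57*v^2 + 96*v - 40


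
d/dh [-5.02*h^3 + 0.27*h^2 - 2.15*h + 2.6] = -15.06*h^2 + 0.54*h - 2.15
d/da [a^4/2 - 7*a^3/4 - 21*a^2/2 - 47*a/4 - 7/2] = 2*a^3 - 21*a^2/4 - 21*a - 47/4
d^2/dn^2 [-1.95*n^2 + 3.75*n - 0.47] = -3.90000000000000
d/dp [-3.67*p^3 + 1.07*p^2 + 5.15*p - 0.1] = -11.01*p^2 + 2.14*p + 5.15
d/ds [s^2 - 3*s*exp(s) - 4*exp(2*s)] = -3*s*exp(s) + 2*s - 8*exp(2*s) - 3*exp(s)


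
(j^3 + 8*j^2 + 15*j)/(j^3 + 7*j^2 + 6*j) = (j^2 + 8*j + 15)/(j^2 + 7*j + 6)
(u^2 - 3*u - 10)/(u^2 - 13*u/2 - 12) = 2*(-u^2 + 3*u + 10)/(-2*u^2 + 13*u + 24)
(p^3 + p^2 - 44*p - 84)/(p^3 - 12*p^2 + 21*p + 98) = (p + 6)/(p - 7)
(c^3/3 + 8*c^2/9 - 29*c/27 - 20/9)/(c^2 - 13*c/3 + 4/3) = (9*c^3 + 24*c^2 - 29*c - 60)/(9*(3*c^2 - 13*c + 4))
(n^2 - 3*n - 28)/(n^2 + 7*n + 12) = (n - 7)/(n + 3)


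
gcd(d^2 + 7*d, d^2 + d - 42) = d + 7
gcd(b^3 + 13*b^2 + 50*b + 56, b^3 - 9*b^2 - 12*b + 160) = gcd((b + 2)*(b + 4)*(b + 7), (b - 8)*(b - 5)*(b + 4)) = b + 4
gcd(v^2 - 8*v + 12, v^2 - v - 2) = v - 2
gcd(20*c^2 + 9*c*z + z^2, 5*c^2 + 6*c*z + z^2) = 5*c + z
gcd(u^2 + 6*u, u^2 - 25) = 1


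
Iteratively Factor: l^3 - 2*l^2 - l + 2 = (l + 1)*(l^2 - 3*l + 2) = (l - 1)*(l + 1)*(l - 2)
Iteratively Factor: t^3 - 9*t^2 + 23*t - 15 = (t - 5)*(t^2 - 4*t + 3) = (t - 5)*(t - 1)*(t - 3)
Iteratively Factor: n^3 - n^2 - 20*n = (n)*(n^2 - n - 20) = n*(n + 4)*(n - 5)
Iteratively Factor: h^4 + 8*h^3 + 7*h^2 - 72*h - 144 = (h + 4)*(h^3 + 4*h^2 - 9*h - 36) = (h + 4)^2*(h^2 - 9) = (h + 3)*(h + 4)^2*(h - 3)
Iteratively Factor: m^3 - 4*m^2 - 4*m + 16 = (m + 2)*(m^2 - 6*m + 8) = (m - 2)*(m + 2)*(m - 4)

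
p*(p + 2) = p^2 + 2*p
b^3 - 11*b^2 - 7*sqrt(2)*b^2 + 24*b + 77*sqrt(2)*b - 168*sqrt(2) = (b - 8)*(b - 3)*(b - 7*sqrt(2))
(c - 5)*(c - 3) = c^2 - 8*c + 15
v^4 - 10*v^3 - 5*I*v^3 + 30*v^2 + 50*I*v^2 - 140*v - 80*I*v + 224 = (v - 8)*(v - 2)*(v - 7*I)*(v + 2*I)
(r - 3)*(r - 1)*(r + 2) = r^3 - 2*r^2 - 5*r + 6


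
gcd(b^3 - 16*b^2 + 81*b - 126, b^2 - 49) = b - 7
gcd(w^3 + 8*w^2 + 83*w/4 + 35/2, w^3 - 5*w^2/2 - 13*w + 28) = w + 7/2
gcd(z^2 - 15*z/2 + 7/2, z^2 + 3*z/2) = 1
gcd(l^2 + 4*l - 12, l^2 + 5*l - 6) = l + 6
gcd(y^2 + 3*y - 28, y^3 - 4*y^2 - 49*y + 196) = y^2 + 3*y - 28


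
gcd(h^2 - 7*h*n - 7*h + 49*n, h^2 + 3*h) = 1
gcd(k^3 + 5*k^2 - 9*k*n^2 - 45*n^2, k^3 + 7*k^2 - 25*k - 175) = k + 5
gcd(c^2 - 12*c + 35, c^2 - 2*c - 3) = 1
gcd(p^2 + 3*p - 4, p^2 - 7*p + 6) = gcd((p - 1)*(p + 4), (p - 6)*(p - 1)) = p - 1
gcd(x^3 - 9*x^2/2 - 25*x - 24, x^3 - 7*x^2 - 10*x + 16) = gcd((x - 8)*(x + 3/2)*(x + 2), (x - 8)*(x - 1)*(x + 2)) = x^2 - 6*x - 16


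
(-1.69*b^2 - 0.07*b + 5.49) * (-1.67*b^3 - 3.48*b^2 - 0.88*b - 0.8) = 2.8223*b^5 + 5.9981*b^4 - 7.4375*b^3 - 17.6916*b^2 - 4.7752*b - 4.392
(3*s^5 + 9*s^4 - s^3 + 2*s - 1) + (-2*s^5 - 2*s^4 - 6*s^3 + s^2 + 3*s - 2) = s^5 + 7*s^4 - 7*s^3 + s^2 + 5*s - 3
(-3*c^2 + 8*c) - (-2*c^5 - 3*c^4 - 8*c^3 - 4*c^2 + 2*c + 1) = 2*c^5 + 3*c^4 + 8*c^3 + c^2 + 6*c - 1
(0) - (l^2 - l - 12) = -l^2 + l + 12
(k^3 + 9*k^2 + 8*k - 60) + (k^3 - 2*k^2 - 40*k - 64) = 2*k^3 + 7*k^2 - 32*k - 124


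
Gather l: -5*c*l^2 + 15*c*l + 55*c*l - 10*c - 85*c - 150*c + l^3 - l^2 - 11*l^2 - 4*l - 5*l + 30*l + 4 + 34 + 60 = -245*c + l^3 + l^2*(-5*c - 12) + l*(70*c + 21) + 98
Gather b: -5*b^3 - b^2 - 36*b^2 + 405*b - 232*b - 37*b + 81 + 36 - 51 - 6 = -5*b^3 - 37*b^2 + 136*b + 60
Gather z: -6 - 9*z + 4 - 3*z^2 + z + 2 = -3*z^2 - 8*z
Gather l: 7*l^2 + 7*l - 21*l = 7*l^2 - 14*l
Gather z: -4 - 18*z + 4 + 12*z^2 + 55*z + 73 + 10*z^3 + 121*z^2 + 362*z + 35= 10*z^3 + 133*z^2 + 399*z + 108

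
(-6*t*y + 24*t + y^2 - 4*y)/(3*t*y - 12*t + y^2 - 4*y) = (-6*t + y)/(3*t + y)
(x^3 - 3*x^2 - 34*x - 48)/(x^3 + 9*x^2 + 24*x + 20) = (x^2 - 5*x - 24)/(x^2 + 7*x + 10)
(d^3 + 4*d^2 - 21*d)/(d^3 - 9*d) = (d + 7)/(d + 3)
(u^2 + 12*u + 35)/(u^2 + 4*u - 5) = (u + 7)/(u - 1)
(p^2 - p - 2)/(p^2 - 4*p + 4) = (p + 1)/(p - 2)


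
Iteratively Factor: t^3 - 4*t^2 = (t - 4)*(t^2) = t*(t - 4)*(t)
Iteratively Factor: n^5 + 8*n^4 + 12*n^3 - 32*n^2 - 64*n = (n + 2)*(n^4 + 6*n^3 - 32*n) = n*(n + 2)*(n^3 + 6*n^2 - 32) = n*(n - 2)*(n + 2)*(n^2 + 8*n + 16) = n*(n - 2)*(n + 2)*(n + 4)*(n + 4)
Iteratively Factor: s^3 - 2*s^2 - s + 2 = (s - 2)*(s^2 - 1) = (s - 2)*(s + 1)*(s - 1)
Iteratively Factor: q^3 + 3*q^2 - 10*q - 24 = (q + 4)*(q^2 - q - 6) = (q + 2)*(q + 4)*(q - 3)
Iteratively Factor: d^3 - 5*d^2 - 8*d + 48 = (d - 4)*(d^2 - d - 12) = (d - 4)^2*(d + 3)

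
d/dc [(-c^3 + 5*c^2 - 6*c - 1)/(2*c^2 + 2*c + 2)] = (-c^4 - 2*c^3 + 8*c^2 + 12*c - 5)/(2*(c^4 + 2*c^3 + 3*c^2 + 2*c + 1))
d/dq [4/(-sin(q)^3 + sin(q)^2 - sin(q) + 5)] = 4*(3*sin(q)^2 - 2*sin(q) + 1)*cos(q)/(sin(q)^3 - sin(q)^2 + sin(q) - 5)^2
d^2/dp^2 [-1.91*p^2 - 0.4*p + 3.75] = -3.82000000000000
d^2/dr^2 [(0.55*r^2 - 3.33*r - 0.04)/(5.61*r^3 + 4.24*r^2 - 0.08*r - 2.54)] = (34.61931*r^6 - 628.812558*r^5 - 488.87784*r^4 - 27.84962*r^3 - 538.073256*r^2 - 218.515056*r + 7.587992)/(176.558481*r^9 + 400.325112*r^8 + 295.009704*r^7 - 175.00985*r^6 - 366.711648*r^5 - 130.068192*r^4 + 113.749324*r^3 + 82.015584*r^2 - 1.548384*r - 16.387064)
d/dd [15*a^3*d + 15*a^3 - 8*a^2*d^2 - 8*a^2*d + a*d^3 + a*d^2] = a*(15*a^2 - 16*a*d - 8*a + 3*d^2 + 2*d)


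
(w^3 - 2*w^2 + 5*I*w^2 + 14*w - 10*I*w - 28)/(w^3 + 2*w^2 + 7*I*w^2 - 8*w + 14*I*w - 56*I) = (w - 2*I)/(w + 4)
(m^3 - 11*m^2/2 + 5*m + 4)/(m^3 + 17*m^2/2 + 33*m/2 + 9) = (2*m^3 - 11*m^2 + 10*m + 8)/(2*m^3 + 17*m^2 + 33*m + 18)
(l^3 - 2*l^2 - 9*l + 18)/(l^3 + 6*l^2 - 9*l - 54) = (l - 2)/(l + 6)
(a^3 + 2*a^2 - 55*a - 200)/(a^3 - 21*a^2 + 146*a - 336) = (a^2 + 10*a + 25)/(a^2 - 13*a + 42)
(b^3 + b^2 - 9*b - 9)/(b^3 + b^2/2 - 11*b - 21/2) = 2*(b - 3)/(2*b - 7)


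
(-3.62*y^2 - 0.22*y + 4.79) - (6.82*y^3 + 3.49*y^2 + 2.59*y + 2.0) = -6.82*y^3 - 7.11*y^2 - 2.81*y + 2.79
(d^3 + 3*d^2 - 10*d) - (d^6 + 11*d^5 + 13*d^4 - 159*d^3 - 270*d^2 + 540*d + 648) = -d^6 - 11*d^5 - 13*d^4 + 160*d^3 + 273*d^2 - 550*d - 648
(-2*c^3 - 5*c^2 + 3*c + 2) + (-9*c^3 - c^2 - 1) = -11*c^3 - 6*c^2 + 3*c + 1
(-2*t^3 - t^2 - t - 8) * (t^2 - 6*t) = -2*t^5 + 11*t^4 + 5*t^3 - 2*t^2 + 48*t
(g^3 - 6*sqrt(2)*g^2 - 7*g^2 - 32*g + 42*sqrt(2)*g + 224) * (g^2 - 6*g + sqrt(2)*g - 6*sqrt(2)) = g^5 - 13*g^4 - 5*sqrt(2)*g^4 - 2*g^3 + 65*sqrt(2)*g^3 - 242*sqrt(2)*g^2 + 572*g^2 - 1848*g + 416*sqrt(2)*g - 1344*sqrt(2)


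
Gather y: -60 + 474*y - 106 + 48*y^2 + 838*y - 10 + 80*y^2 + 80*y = 128*y^2 + 1392*y - 176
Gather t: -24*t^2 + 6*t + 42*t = -24*t^2 + 48*t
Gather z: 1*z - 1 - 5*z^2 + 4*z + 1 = -5*z^2 + 5*z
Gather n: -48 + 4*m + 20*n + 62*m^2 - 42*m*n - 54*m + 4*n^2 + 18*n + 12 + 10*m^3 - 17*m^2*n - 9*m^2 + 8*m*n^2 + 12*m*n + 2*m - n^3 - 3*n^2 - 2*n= 10*m^3 + 53*m^2 - 48*m - n^3 + n^2*(8*m + 1) + n*(-17*m^2 - 30*m + 36) - 36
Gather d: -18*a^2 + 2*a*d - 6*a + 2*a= -18*a^2 + 2*a*d - 4*a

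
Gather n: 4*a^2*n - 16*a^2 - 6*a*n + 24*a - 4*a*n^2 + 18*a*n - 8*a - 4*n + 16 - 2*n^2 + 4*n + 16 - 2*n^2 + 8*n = -16*a^2 + 16*a + n^2*(-4*a - 4) + n*(4*a^2 + 12*a + 8) + 32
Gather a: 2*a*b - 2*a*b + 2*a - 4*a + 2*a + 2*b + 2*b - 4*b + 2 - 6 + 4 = 0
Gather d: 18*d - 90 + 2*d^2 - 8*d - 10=2*d^2 + 10*d - 100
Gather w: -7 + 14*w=14*w - 7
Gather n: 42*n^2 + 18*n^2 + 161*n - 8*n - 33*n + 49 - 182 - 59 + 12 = 60*n^2 + 120*n - 180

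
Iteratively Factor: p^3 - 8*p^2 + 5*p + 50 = (p - 5)*(p^2 - 3*p - 10) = (p - 5)^2*(p + 2)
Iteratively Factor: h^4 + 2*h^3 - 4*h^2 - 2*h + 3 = (h - 1)*(h^3 + 3*h^2 - h - 3) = (h - 1)*(h + 3)*(h^2 - 1) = (h - 1)*(h + 1)*(h + 3)*(h - 1)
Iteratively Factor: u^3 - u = (u - 1)*(u^2 + u) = u*(u - 1)*(u + 1)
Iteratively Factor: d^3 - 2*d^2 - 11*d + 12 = (d + 3)*(d^2 - 5*d + 4) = (d - 1)*(d + 3)*(d - 4)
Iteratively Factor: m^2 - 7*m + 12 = (m - 4)*(m - 3)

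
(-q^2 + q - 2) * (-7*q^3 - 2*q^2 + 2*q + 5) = 7*q^5 - 5*q^4 + 10*q^3 + q^2 + q - 10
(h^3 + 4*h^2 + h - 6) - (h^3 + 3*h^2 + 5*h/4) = h^2 - h/4 - 6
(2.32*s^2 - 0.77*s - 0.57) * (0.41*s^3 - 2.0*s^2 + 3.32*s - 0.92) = 0.9512*s^5 - 4.9557*s^4 + 9.0087*s^3 - 3.5508*s^2 - 1.184*s + 0.5244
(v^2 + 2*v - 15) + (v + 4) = v^2 + 3*v - 11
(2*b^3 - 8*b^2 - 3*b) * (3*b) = 6*b^4 - 24*b^3 - 9*b^2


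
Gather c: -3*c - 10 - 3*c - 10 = -6*c - 20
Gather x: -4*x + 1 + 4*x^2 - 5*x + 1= 4*x^2 - 9*x + 2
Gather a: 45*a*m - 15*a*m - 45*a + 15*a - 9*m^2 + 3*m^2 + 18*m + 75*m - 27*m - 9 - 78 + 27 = a*(30*m - 30) - 6*m^2 + 66*m - 60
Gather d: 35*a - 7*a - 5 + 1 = 28*a - 4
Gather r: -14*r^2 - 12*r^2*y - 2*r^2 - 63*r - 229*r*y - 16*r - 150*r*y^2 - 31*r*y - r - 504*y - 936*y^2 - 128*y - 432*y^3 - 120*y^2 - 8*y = r^2*(-12*y - 16) + r*(-150*y^2 - 260*y - 80) - 432*y^3 - 1056*y^2 - 640*y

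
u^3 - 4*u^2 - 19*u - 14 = (u - 7)*(u + 1)*(u + 2)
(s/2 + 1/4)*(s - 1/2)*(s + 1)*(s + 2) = s^4/2 + 3*s^3/2 + 7*s^2/8 - 3*s/8 - 1/4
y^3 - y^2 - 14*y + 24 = (y - 3)*(y - 2)*(y + 4)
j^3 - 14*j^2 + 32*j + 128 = (j - 8)^2*(j + 2)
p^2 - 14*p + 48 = (p - 8)*(p - 6)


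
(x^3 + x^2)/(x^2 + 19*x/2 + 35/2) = 2*x^2*(x + 1)/(2*x^2 + 19*x + 35)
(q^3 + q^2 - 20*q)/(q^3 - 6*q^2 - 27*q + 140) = q/(q - 7)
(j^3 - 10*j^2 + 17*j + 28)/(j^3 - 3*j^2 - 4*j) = (j - 7)/j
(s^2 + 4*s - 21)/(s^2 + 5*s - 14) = (s - 3)/(s - 2)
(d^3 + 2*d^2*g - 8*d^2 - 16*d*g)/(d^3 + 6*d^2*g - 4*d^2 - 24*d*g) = (d^2 + 2*d*g - 8*d - 16*g)/(d^2 + 6*d*g - 4*d - 24*g)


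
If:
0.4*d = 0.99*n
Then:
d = 2.475*n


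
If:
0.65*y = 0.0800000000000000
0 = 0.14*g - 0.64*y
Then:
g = 0.56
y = 0.12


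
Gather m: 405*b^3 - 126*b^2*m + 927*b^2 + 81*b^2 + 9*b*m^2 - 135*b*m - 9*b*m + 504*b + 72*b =405*b^3 + 1008*b^2 + 9*b*m^2 + 576*b + m*(-126*b^2 - 144*b)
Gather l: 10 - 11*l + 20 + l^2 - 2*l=l^2 - 13*l + 30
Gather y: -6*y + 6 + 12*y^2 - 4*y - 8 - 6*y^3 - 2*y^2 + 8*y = -6*y^3 + 10*y^2 - 2*y - 2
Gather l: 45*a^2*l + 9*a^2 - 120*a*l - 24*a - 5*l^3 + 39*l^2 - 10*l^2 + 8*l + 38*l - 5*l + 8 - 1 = 9*a^2 - 24*a - 5*l^3 + 29*l^2 + l*(45*a^2 - 120*a + 41) + 7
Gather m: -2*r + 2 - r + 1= 3 - 3*r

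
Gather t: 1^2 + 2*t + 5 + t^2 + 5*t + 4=t^2 + 7*t + 10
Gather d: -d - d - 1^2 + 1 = -2*d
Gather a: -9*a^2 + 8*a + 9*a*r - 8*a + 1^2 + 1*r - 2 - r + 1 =-9*a^2 + 9*a*r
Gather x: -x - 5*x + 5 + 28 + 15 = 48 - 6*x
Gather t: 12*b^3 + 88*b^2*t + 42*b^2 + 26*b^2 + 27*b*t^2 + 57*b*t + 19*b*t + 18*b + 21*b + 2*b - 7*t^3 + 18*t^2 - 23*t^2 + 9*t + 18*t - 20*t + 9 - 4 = 12*b^3 + 68*b^2 + 41*b - 7*t^3 + t^2*(27*b - 5) + t*(88*b^2 + 76*b + 7) + 5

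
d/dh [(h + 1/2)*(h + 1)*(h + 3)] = 3*h^2 + 9*h + 5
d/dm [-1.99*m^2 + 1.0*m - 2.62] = 1.0 - 3.98*m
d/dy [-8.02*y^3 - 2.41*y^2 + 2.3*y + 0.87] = -24.06*y^2 - 4.82*y + 2.3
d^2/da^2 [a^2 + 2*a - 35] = 2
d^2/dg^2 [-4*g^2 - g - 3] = -8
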